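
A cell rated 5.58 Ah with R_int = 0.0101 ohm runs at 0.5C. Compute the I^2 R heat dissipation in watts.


Step 1: I = C_rate * capacity = 0.5 * 5.58 = 2.79 A
Step 2: Q = I^2 * R = 2.79^2 * 0.0101 = 7.7841 * 0.0101 = 0.07862 W

0.07862 W


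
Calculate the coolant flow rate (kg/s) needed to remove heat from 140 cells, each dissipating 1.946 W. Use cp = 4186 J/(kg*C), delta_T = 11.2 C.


Q_total = 140 * 1.946 = 272.44 W
m_dot = Q_total / (cp * dT) = 272.44 / (4186 * 11.2) = 0.005811 kg/s

0.005811 kg/s


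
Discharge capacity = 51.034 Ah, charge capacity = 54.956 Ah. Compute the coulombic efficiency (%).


Coulombic efficiency = 51.034/54.956 * 100% = 92.86%

92.86%


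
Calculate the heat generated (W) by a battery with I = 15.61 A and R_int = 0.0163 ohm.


Q = I^2 * R = 15.61^2 * 0.0163 = 3.972 W

3.972 W


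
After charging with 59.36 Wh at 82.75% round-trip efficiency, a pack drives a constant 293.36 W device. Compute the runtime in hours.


Step 1: E_discharge = eta/100 * E_charge = 82.75/100 * 59.36 = 49.12 Wh
Step 2: t = E_discharge / P = 49.12 / 293.36 = 0.1674 hr

0.1674 hr


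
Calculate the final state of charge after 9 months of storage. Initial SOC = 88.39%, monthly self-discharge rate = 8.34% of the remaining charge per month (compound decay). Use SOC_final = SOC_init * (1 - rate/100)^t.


decay = (1 - 8.34/100)^9 = 0.45669
SOC_final = 88.39 * 0.45669 = 40.37%

40.37%


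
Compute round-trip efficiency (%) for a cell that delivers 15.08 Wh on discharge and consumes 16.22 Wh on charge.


Round-trip efficiency = 15.08/16.22 * 100% = 92.97%

92.97%


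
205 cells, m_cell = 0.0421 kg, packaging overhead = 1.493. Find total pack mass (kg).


m_pack = n * m_cell * overhead = 205 * 0.0421 * 1.493 = 12.89 kg

12.89 kg


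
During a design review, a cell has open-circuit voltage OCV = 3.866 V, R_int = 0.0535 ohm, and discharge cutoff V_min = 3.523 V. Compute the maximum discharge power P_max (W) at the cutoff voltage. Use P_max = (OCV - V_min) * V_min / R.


dV = OCV - V_min = 0.343 V (so I_max = dV / R)
P_max = dV * V_min / R = 0.343 * 3.523 / 0.0535 = 22.59 W

22.59 W


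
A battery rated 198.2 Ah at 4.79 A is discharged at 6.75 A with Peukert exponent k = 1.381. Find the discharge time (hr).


Step 1: t_rated = C / I_rated = 198.2 / 4.79 = 41.378 hr
Step 2: ratio = 4.79 / 6.75 = 0.70963
Step 3: ratio^k = 0.70963^1.381 = 0.62269
Step 4: t = t_rated * ratio^k = 41.378 * 0.62269 = 25.77 hr

25.77 hr


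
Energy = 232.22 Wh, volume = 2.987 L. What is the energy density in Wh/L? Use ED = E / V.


Volumetric ED = 232.22 Wh / 2.987 L = 77.74 Wh/L

77.74 Wh/L


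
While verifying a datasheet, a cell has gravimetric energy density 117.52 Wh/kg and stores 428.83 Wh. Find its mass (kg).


m = E / ED = 428.83 / 117.52 = 3.649 kg

3.649 kg


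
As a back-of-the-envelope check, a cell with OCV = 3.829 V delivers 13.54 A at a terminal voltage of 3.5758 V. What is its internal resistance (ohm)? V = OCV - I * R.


R = (OCV - V) / I = (3.829 - 3.5758) / 13.54 = 0.01870 ohm

0.01870 ohm


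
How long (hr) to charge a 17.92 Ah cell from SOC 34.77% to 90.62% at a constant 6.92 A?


delta_Ah = 17.92 * (90.62 - 34.77) / 100 = 10.008 Ah
t = delta_Ah / I = 10.008 / 6.92 = 1.446 hr

1.446 hr


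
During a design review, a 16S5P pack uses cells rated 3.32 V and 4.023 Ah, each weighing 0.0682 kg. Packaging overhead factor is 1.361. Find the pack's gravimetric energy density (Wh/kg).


Step 1: V_pack = 16 * 3.32 = 53.12 V
Step 2: C_pack = 5 * 4.023 = 20.115 Ah
Step 3: E_pack = V_pack * C_pack = 53.12 * 20.115 = 1068.5 Wh
Step 4: m_pack = 16 * 5 * 0.0682 * 1.361 = 7.4256 kg
Step 5: ED = E_pack / m_pack = 1068.5 / 7.4256 = 143.9 Wh/kg

143.9 Wh/kg


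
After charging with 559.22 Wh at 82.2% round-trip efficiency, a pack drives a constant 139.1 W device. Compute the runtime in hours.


Step 1: E_discharge = eta/100 * E_charge = 82.2/100 * 559.22 = 459.68 Wh
Step 2: t = E_discharge / P = 459.68 / 139.1 = 3.305 hr

3.305 hr


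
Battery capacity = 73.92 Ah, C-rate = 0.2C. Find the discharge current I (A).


I = C_rate * capacity = 0.2 * 73.92 = 14.784 A

14.784 A


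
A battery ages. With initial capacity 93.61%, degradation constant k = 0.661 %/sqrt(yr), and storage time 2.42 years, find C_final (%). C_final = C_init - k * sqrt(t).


sqrt(t) = sqrt(2.42) = 1.5556
C_final = 93.61 - 0.661 * 1.5556 = 92.58%

92.58%


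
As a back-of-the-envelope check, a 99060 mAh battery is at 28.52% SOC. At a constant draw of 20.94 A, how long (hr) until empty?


Convert: C_total = 99060 mAh = 99.06 Ah
Step 1: remaining = SOC/100 * C_total = 28.52/100 * 99.06 = 28.252 Ah
Step 2: t = remaining / I = 28.252 / 20.94 = 1.349 hr

1.349 hr


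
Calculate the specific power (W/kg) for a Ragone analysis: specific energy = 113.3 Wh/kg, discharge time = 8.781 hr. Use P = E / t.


P_specific = E / t = 113.3 / 8.781 = 12.90 W/kg

12.90 W/kg


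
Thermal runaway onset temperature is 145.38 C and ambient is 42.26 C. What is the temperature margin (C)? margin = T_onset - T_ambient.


Safety margin = 145.38 C - 42.26 C = 103.12 C

103.12 C


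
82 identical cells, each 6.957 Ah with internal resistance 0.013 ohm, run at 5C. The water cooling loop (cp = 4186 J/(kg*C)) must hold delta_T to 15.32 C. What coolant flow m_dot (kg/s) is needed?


Step 1: I = 5 * 6.957 = 34.785 A
Step 2: Q_cell = I^2 * R = 34.785^2 * 0.013 = 15.73 W
Step 3: Q_total = 82 * 15.73 = 1289.9 W
Step 4: m_dot = Q_total / (cp * dT) = 1289.9 / (4186 * 15.32) = 0.02011 kg/s

0.02011 kg/s


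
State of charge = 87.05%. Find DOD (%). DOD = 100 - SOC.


DOD = 100 - SOC = 100 - 87.05 = 12.95%

12.95%


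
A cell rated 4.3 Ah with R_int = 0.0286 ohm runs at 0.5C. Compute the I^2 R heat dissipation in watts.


Step 1: I = C_rate * capacity = 0.5 * 4.3 = 2.15 A
Step 2: Q = I^2 * R = 2.15^2 * 0.0286 = 4.6225 * 0.0286 = 0.1322 W

0.1322 W


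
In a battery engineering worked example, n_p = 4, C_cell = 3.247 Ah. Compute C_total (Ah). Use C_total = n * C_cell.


Parallel capacities add: 4 * 3.247 Ah = 12.988 Ah

12.988 Ah


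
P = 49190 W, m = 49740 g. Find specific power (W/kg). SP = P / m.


Convert: m = 49740 g = 49.74 kg
SP = P / m = 49190 / 49.74 = 988.9 W/kg

988.9 W/kg


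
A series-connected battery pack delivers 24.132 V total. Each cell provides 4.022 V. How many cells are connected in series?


n = V_pack / V_cell = 24.132 / 4.022 = 6

6


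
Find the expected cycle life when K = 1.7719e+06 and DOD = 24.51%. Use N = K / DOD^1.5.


DOD^1.5 = 121.34
N = K / DOD^1.5 = 1.7719e+06 / 121.34 = 14600

14600 cycles


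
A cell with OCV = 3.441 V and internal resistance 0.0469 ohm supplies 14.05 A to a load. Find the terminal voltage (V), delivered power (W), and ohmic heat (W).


Step 1: V_terminal = OCV - I*R = 3.441 - 14.05 * 0.0469 = 2.7821 V
Step 2: P_out = V_terminal * I = 2.7821 * 14.05 = 39.09 W
Step 3: Q = I^2 * R = 14.05^2 * 0.0469 = 9.258 W

V=2.7821 V, P=39.09 W, Q=9.258 W


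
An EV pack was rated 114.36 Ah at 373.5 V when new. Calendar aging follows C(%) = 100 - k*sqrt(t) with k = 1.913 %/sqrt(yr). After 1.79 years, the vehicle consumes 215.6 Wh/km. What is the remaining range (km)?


Step 1: capacity retention = 100 - 1.913 * sqrt(1.79) = 100 - 1.913 * 1.3379 = 97.441%
Step 2: C_now = 114.36 * 97.441/100 = 111.43 Ah
Step 3: E_pack = V * C_now = 373.5 * 111.43 = 41619 Wh
Step 4: range = E_pack / consumption = 41619 / 215.6 = 193.0 km

193.0 km


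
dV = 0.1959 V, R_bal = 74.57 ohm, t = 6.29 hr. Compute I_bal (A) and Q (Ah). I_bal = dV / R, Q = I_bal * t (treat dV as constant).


First, Ohm's law: I_bal = 0.1959 V / 74.57 ohm = 0.0026271 A
Then Q = I * t = 0.0026271 A * 6.29 hr = 0.01652 Ah

I=0.0026271 A, Q=0.01652 Ah


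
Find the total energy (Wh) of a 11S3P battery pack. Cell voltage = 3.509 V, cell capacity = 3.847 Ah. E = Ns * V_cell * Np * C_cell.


V_pack = 11 * 3.509 = 38.599 V
C_pack = 3 * 3.847 = 11.541 Ah
E = V_pack * C_pack = 38.599 * 11.541 = 445.5 Wh

445.5 Wh


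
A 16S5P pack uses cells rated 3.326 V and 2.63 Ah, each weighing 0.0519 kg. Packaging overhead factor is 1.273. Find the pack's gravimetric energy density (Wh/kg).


Step 1: V_pack = 16 * 3.326 = 53.216 V
Step 2: C_pack = 5 * 2.63 = 13.15 Ah
Step 3: E_pack = V_pack * C_pack = 53.216 * 13.15 = 699.79 Wh
Step 4: m_pack = 16 * 5 * 0.0519 * 1.273 = 5.2855 kg
Step 5: ED = E_pack / m_pack = 699.79 / 5.2855 = 132.4 Wh/kg

132.4 Wh/kg


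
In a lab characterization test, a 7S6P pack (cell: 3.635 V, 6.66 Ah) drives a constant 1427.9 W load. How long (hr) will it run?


Step 1: E_pack = Ns * V_cell * Np * C_cell = 7 * 3.635 * 6 * 6.66 = 1016.8 Wh
Step 2: t = E_pack / P = 1016.8 / 1427.9 = 0.7121 hr

0.7121 hr


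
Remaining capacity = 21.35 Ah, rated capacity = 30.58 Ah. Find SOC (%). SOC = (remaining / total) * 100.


SOC = (remaining / total) * 100 = (21.35 / 30.58) * 100 = 69.82%

69.82%


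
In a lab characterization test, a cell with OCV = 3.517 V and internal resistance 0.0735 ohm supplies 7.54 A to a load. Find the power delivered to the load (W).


Step 1: V_terminal = OCV - I*R = 3.517 - 7.54 * 0.0735 = 2.9628 V
Step 2: P_out = V_terminal * I = 2.9628 * 7.54 = 22.34 W

22.34 W


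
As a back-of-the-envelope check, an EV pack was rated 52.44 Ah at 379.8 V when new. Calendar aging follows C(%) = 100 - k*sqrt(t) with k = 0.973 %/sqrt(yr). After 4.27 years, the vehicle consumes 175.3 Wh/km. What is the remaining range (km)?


Step 1: capacity retention = 100 - 0.973 * sqrt(4.27) = 100 - 0.973 * 2.0664 = 97.989%
Step 2: C_now = 52.44 * 97.989/100 = 51.385 Ah
Step 3: E_pack = V * C_now = 379.8 * 51.385 = 19516 Wh
Step 4: range = E_pack / consumption = 19516 / 175.3 = 111.3 km

111.3 km


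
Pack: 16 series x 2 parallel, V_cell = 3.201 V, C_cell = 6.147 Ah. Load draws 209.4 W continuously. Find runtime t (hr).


Step 1: E_pack = Ns * V_cell * Np * C_cell = 16 * 3.201 * 2 * 6.147 = 629.65 Wh
Step 2: t = E_pack / P = 629.65 / 209.4 = 3.007 hr

3.007 hr


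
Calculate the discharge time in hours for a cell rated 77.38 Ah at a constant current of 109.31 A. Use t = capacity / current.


t = capacity / current = 77.38 / 109.31 = 0.7079 hr

0.7079 hr


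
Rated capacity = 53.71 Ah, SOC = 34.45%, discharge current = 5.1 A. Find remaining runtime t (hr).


Step 1: remaining = SOC/100 * C_total = 34.45/100 * 53.71 = 18.503 Ah
Step 2: t = remaining / I = 18.503 / 5.1 = 3.628 hr

3.628 hr


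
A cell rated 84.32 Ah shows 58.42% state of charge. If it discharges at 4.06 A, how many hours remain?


Step 1: remaining = SOC/100 * C_total = 58.42/100 * 84.32 = 49.26 Ah
Step 2: t = remaining / I = 49.26 / 4.06 = 12.13 hr

12.13 hr


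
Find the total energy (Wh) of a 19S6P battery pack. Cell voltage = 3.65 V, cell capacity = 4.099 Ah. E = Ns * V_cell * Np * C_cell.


V_pack = 19 * 3.65 = 69.35 V
C_pack = 6 * 4.099 = 24.594 Ah
E = V_pack * C_pack = 69.35 * 24.594 = 1706 Wh

1706 Wh


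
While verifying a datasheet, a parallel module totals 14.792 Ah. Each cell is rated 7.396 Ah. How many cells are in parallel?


n = C_total / C_cell = 14.792 / 7.396 = 2

2


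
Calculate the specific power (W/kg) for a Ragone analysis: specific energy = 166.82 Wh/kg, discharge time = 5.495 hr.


Specific power = 166.82 Wh/kg / 5.495 hr = 30.36 W/kg

30.36 W/kg


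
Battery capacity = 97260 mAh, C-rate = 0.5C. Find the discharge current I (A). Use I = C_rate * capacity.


Convert: capacity = 97260 mAh = 97.26 Ah
At 0.5C: I = 0.5 * 97.26 Ah = 48.63 A

48.63 A


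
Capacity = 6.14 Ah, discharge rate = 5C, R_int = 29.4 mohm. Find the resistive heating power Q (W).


Convert: R = 29.4 mohm = 0.0294 ohm
Step 1: I = C_rate * capacity = 5 * 6.14 = 30.7 A
Step 2: Q = I^2 * R = 30.7^2 * 0.0294 = 942.49 * 0.0294 = 27.71 W

27.71 W


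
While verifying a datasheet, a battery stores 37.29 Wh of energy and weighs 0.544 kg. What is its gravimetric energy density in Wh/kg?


Specific energy = 37.29 Wh / 0.544 kg = 68.55 Wh/kg

68.55 Wh/kg


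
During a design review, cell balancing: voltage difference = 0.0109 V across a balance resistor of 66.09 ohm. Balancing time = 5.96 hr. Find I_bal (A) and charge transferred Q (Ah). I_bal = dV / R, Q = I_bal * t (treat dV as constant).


First, Ohm's law: I_bal = 0.0109 V / 66.09 ohm = 1.6493e-04 A
Then Q = I * t = 1.6493e-04 A * 5.96 hr = 9.830e-04 Ah

I=1.6493e-04 A, Q=9.830e-04 Ah


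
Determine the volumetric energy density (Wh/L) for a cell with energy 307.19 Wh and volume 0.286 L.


ED = E / V = 307.19 / 0.286 = 1074 Wh/L

1074 Wh/L


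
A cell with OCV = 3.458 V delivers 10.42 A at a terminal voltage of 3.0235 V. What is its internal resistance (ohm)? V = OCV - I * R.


R = (OCV - V) / I = (3.458 - 3.0235) / 10.42 = 0.04170 ohm

0.04170 ohm


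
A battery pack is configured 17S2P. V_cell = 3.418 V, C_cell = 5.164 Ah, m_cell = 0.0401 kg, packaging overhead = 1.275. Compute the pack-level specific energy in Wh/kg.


Step 1: V_pack = 17 * 3.418 = 58.106 V
Step 2: C_pack = 2 * 5.164 = 10.328 Ah
Step 3: E_pack = V_pack * C_pack = 58.106 * 10.328 = 600.12 Wh
Step 4: m_pack = 17 * 2 * 0.0401 * 1.275 = 1.7383 kg
Step 5: ED = E_pack / m_pack = 600.12 / 1.7383 = 345.2 Wh/kg

345.2 Wh/kg


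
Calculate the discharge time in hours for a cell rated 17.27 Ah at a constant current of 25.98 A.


Runtime = 17.27 Ah / 25.98 A = 0.6647 hr

0.6647 hr


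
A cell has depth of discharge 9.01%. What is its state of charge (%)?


SOC = 100 - DOD = 100 - 9.01 = 90.99%

90.99%


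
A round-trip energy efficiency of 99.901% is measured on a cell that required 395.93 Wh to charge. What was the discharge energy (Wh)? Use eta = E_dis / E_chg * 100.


E_dis = eta/100 * E_chg = 99.901/100 * 395.93 = 395.5 Wh

395.5 Wh


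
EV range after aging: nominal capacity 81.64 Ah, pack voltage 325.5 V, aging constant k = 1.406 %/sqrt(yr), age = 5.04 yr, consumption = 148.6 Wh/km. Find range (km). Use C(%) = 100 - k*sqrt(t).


Step 1: capacity retention = 100 - 1.406 * sqrt(5.04) = 100 - 1.406 * 2.245 = 96.844%
Step 2: C_now = 81.64 * 96.844/100 = 79.063 Ah
Step 3: E_pack = V * C_now = 325.5 * 79.063 = 25735 Wh
Step 4: range = E_pack / consumption = 25735 / 148.6 = 173.2 km

173.2 km


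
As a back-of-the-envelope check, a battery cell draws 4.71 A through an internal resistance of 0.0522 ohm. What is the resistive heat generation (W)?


Q = I^2 * R = 4.71^2 * 0.0522 = 1.158 W

1.158 W


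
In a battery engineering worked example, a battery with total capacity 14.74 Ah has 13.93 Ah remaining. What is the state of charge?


SOC% = 13.93 / 14.74 * 100 = 94.50%

94.50%


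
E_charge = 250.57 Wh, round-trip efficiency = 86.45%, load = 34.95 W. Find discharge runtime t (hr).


Step 1: E_discharge = eta/100 * E_charge = 86.45/100 * 250.57 = 216.62 Wh
Step 2: t = E_discharge / P = 216.62 / 34.95 = 6.198 hr

6.198 hr


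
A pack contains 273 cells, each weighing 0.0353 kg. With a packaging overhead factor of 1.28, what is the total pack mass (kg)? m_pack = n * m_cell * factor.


Cell mass sum = 273 * 0.0353 = 9.6369 kg
With overhead 1.28: m_pack = 9.6369 * 1.28 = 12.34 kg

12.34 kg


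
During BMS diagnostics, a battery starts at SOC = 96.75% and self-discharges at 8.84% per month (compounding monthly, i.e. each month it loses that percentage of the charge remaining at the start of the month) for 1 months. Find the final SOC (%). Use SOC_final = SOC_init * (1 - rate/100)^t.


Monthly retention factor = 1 - 8.84/100 = 0.9116
Over 1 months: factor^1 = 0.9116
SOC_final = 96.75 * 0.9116 = 88.20%

88.20%


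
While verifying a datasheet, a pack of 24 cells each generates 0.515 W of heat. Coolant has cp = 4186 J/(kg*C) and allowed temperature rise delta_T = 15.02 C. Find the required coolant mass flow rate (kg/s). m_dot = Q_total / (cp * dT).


Step 1: Total heat Q = 24 * 0.515 W = 12.36 W
Step 2: denom = cp * dT = 4186 * 15.02 = 62874
Step 3: m_dot = 12.36 / 62874 = 1.966e-04 kg/s

1.966e-04 kg/s


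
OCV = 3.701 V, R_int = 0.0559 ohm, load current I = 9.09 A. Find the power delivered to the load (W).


Step 1: V_terminal = OCV - I*R = 3.701 - 9.09 * 0.0559 = 3.1929 V
Step 2: P_out = V_terminal * I = 3.1929 * 9.09 = 29.02 W

29.02 W


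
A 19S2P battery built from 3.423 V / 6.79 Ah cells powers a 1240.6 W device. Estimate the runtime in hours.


Step 1: E_pack = Ns * V_cell * Np * C_cell = 19 * 3.423 * 2 * 6.79 = 883.2 Wh
Step 2: t = E_pack / P = 883.2 / 1240.6 = 0.7119 hr

0.7119 hr


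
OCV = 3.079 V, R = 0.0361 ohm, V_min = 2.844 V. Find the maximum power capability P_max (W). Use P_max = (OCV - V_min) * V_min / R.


P_max = (OCV - V_min) * V_min / R = (3.079 - 2.844) * 2.844 / 0.0361 = 0.235 * 2.844 / 0.0361 = 18.51 W

18.51 W


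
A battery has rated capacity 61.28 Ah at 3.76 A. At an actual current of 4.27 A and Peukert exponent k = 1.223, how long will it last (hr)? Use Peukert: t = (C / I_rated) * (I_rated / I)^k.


Step 1: t_rated = C / I_rated = 61.28 / 3.76 = 16.298 hr
Step 2: ratio = 3.76 / 4.27 = 0.88056
Step 3: ratio^k = 0.88056^1.223 = 0.85593
Step 4: t = t_rated * ratio^k = 16.298 * 0.85593 = 13.95 hr

13.95 hr


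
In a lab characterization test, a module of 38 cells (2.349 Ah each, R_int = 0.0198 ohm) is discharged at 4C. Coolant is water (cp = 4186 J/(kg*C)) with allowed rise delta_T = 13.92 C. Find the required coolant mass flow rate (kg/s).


Step 1: I = 4 * 2.349 = 9.396 A
Step 2: Q_cell = I^2 * R = 9.396^2 * 0.0198 = 1.748 W
Step 3: Q_total = 38 * 1.748 = 66.424 W
Step 4: m_dot = Q_total / (cp * dT) = 66.424 / (4186 * 13.92) = 0.001140 kg/s

0.001140 kg/s


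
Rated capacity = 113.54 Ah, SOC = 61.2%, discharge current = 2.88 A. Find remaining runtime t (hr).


Step 1: remaining = SOC/100 * C_total = 61.2/100 * 113.54 = 69.486 Ah
Step 2: t = remaining / I = 69.486 / 2.88 = 24.13 hr

24.13 hr


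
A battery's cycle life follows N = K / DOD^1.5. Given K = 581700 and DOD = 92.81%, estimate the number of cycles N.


Step 1: DOD^1.5 = 92.81^1.5 = 894.11
Step 2: N = 581700 / 894.11 = 650.6 cycles

650.6 cycles


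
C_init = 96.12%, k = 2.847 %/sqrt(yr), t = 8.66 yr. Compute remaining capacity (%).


sqrt(t) = sqrt(8.66) = 2.9428
C_final = 96.12 - 2.847 * 2.9428 = 87.74%

87.74%


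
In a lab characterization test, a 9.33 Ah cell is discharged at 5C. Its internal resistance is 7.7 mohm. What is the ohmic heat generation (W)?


Convert: R = 7.7 mohm = 0.0077 ohm
Step 1: I = C_rate * capacity = 5 * 9.33 = 46.65 A
Step 2: Q = I^2 * R = 46.65^2 * 0.0077 = 2176.2 * 0.0077 = 16.76 W

16.76 W


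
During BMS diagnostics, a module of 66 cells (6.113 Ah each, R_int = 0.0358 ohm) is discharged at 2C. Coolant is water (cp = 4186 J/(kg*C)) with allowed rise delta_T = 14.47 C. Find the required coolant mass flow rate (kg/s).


Step 1: I = 2 * 6.113 = 12.226 A
Step 2: Q_cell = I^2 * R = 12.226^2 * 0.0358 = 5.3512 W
Step 3: Q_total = 66 * 5.3512 = 353.18 W
Step 4: m_dot = Q_total / (cp * dT) = 353.18 / (4186 * 14.47) = 0.005831 kg/s

0.005831 kg/s


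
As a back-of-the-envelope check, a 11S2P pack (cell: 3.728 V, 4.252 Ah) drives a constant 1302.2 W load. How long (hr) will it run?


Step 1: E_pack = Ns * V_cell * Np * C_cell = 11 * 3.728 * 2 * 4.252 = 348.73 Wh
Step 2: t = E_pack / P = 348.73 / 1302.2 = 0.2678 hr

0.2678 hr


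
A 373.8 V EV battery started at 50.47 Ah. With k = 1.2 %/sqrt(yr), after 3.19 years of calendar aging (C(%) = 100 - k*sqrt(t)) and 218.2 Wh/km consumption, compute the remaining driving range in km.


Step 1: capacity retention = 100 - 1.2 * sqrt(3.19) = 100 - 1.2 * 1.7861 = 97.857%
Step 2: C_now = 50.47 * 97.857/100 = 49.388 Ah
Step 3: E_pack = V * C_now = 373.8 * 49.388 = 18461 Wh
Step 4: range = E_pack / consumption = 18461 / 218.2 = 84.61 km

84.61 km


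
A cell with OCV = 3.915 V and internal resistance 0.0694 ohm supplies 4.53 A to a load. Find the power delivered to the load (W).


Step 1: V_terminal = OCV - I*R = 3.915 - 4.53 * 0.0694 = 3.6006 V
Step 2: P_out = V_terminal * I = 3.6006 * 4.53 = 16.31 W

16.31 W


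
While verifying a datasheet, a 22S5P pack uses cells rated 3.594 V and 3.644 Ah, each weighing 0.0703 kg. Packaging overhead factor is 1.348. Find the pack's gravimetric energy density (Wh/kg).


Step 1: V_pack = 22 * 3.594 = 79.068 V
Step 2: C_pack = 5 * 3.644 = 18.22 Ah
Step 3: E_pack = V_pack * C_pack = 79.068 * 18.22 = 1440.6 Wh
Step 4: m_pack = 22 * 5 * 0.0703 * 1.348 = 10.424 kg
Step 5: ED = E_pack / m_pack = 1440.6 / 10.424 = 138.2 Wh/kg

138.2 Wh/kg


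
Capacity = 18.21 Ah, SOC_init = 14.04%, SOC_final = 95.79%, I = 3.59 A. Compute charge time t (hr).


Step 1: dSOC = 95.79% - 14.04% = 81.75%
Step 2: delta_Ah = 18.21 * 81.75 / 100 = 14.887 Ah
Step 3: t = 14.887 / 3.59 = 4.147 hr

4.147 hr


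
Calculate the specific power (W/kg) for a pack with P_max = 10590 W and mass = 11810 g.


Convert: m = 11810 g = 11.81 kg
Specific power = 10590 W / 11.81 kg = 896.7 W/kg

896.7 W/kg


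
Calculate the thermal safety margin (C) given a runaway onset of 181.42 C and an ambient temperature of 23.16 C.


Safety margin = 181.42 C - 23.16 C = 158.26 C

158.26 C


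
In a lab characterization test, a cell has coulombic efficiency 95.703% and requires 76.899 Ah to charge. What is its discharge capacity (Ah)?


Q_dis = eta/100 * Q_chg = 95.703/100 * 76.899 = 73.59 Ah

73.59 Ah


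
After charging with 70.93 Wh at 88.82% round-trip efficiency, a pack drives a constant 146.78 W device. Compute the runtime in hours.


Step 1: E_discharge = eta/100 * E_charge = 88.82/100 * 70.93 = 63 Wh
Step 2: t = E_discharge / P = 63 / 146.78 = 0.4292 hr

0.4292 hr


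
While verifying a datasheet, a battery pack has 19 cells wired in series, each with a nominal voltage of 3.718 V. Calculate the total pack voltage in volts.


V_pack = n * V_cell = 19 * 3.718 = 70.642 V

70.642 V


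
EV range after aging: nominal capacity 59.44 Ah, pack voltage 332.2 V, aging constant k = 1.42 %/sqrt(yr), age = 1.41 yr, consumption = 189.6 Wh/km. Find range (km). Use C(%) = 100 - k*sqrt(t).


Step 1: capacity retention = 100 - 1.42 * sqrt(1.41) = 100 - 1.42 * 1.1874 = 98.314%
Step 2: C_now = 59.44 * 98.314/100 = 58.438 Ah
Step 3: E_pack = V * C_now = 332.2 * 58.438 = 19413 Wh
Step 4: range = E_pack / consumption = 19413 / 189.6 = 102.4 km

102.4 km


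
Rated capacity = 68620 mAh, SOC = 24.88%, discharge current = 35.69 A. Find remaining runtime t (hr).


Convert: C_total = 68620 mAh = 68.62 Ah
Step 1: remaining = SOC/100 * C_total = 24.88/100 * 68.62 = 17.073 Ah
Step 2: t = remaining / I = 17.073 / 35.69 = 0.4784 hr

0.4784 hr


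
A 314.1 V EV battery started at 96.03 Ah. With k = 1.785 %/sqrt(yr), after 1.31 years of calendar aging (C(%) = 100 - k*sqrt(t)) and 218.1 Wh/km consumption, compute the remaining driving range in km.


Step 1: capacity retention = 100 - 1.785 * sqrt(1.31) = 100 - 1.785 * 1.1446 = 97.957%
Step 2: C_now = 96.03 * 97.957/100 = 94.068 Ah
Step 3: E_pack = V * C_now = 314.1 * 94.068 = 29547 Wh
Step 4: range = E_pack / consumption = 29547 / 218.1 = 135.5 km

135.5 km


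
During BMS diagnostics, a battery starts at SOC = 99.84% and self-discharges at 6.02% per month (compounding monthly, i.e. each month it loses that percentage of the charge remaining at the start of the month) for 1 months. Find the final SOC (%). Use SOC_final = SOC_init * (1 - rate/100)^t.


decay = (1 - 6.02/100)^1 = 0.9398
SOC_final = 99.84 * 0.9398 = 93.83%

93.83%


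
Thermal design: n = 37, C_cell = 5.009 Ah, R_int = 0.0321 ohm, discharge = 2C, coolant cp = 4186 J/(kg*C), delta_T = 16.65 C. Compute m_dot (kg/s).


Step 1: I = 2 * 5.009 = 10.018 A
Step 2: Q_cell = I^2 * R = 10.018^2 * 0.0321 = 3.2216 W
Step 3: Q_total = 37 * 3.2216 = 119.2 W
Step 4: m_dot = Q_total / (cp * dT) = 119.2 / (4186 * 16.65) = 0.001710 kg/s

0.001710 kg/s


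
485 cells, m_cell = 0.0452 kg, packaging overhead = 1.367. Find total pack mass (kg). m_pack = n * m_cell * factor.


m_pack = n * m_cell * overhead = 485 * 0.0452 * 1.367 = 29.97 kg

29.97 kg


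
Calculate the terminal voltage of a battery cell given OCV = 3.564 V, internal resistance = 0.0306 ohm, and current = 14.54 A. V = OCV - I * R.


V = OCV - I*R = 3.564 - 14.54 * 0.0306 = 3.119 V

3.119 V


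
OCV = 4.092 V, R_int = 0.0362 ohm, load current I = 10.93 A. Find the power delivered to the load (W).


Step 1: V_terminal = OCV - I*R = 4.092 - 10.93 * 0.0362 = 3.6963 V
Step 2: P_out = V_terminal * I = 3.6963 * 10.93 = 40.40 W

40.40 W


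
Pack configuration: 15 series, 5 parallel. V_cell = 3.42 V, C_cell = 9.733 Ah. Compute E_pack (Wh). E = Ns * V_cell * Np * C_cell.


E = Ns * Vcell * Np * Ccell = 15 * 3.42 * 5 * 9.733 = 2497 Wh

2497 Wh


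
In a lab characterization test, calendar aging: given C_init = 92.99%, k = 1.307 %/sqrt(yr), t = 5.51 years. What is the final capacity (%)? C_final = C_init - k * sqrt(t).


sqrt(t) = sqrt(5.51) = 2.3473
C_final = 92.99 - 1.307 * 2.3473 = 89.92%

89.92%


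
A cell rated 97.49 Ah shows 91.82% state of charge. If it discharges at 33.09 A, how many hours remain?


Step 1: remaining = SOC/100 * C_total = 91.82/100 * 97.49 = 89.515 Ah
Step 2: t = remaining / I = 89.515 / 33.09 = 2.705 hr

2.705 hr


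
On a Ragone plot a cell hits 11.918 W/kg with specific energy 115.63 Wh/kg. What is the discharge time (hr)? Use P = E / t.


t = E / P = 115.63 / 11.918 = 9.702 hr

9.702 hr


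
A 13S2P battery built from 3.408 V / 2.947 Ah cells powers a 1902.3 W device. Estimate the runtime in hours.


Step 1: E_pack = Ns * V_cell * Np * C_cell = 13 * 3.408 * 2 * 2.947 = 261.13 Wh
Step 2: t = E_pack / P = 261.13 / 1902.3 = 0.1373 hr

0.1373 hr


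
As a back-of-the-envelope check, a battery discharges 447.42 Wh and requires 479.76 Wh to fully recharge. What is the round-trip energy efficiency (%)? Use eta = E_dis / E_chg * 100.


Round-trip efficiency = 447.42/479.76 * 100% = 93.26%

93.26%


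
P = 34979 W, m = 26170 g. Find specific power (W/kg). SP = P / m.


Convert: m = 26170 g = 26.17 kg
SP = P / m = 34979 / 26.17 = 1337 W/kg

1337 W/kg


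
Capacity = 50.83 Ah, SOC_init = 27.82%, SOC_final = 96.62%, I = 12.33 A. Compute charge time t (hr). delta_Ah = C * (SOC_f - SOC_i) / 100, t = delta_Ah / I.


Step 1: dSOC = 96.62% - 27.82% = 68.8%
Step 2: delta_Ah = 50.83 * 68.8 / 100 = 34.971 Ah
Step 3: t = 34.971 / 12.33 = 2.836 hr

2.836 hr


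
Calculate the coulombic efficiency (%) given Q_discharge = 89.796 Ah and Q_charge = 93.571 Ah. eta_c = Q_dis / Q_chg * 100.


Coulombic efficiency = 89.796/93.571 * 100% = 95.97%

95.97%


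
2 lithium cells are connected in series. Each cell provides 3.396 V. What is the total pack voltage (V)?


V_pack = n * V_cell = 2 * 3.396 = 6.792 V

6.792 V


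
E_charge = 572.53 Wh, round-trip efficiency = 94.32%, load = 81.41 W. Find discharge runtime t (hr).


Step 1: E_discharge = eta/100 * E_charge = 94.32/100 * 572.53 = 540.01 Wh
Step 2: t = E_discharge / P = 540.01 / 81.41 = 6.633 hr

6.633 hr


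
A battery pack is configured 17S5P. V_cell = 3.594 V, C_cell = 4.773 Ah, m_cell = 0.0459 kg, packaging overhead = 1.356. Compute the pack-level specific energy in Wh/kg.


Step 1: V_pack = 17 * 3.594 = 61.098 V
Step 2: C_pack = 5 * 4.773 = 23.865 Ah
Step 3: E_pack = V_pack * C_pack = 61.098 * 23.865 = 1458.1 Wh
Step 4: m_pack = 17 * 5 * 0.0459 * 1.356 = 5.2904 kg
Step 5: ED = E_pack / m_pack = 1458.1 / 5.2904 = 275.6 Wh/kg

275.6 Wh/kg


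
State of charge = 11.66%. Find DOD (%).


DOD = 100 - SOC = 100 - 11.66 = 88.34%

88.34%


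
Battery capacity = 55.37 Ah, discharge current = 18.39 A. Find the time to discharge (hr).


Runtime = 55.37 Ah / 18.39 A = 3.011 hr

3.011 hr


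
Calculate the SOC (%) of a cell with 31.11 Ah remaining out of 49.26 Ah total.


SOC% = 31.11 / 49.26 * 100 = 63.15%

63.15%


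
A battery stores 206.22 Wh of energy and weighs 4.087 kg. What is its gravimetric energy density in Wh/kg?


ED = E / m = 206.22 / 4.087 = 50.46 Wh/kg

50.46 Wh/kg


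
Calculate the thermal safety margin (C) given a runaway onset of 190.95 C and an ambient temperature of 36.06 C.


margin = T_onset - T_ambient = 190.95 - 36.06 = 154.89 C

154.89 C


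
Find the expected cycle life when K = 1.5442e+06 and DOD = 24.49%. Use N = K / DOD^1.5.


DOD^1.5 = 121.19
N = K / DOD^1.5 = 1.5442e+06 / 121.19 = 12740

12740 cycles


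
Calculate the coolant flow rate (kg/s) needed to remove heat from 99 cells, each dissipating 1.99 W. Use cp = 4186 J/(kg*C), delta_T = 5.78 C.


Step 1: Total heat Q = 99 * 1.99 W = 197.01 W
Step 2: denom = cp * dT = 4186 * 5.78 = 24195
Step 3: m_dot = 197.01 / 24195 = 0.008143 kg/s

0.008143 kg/s


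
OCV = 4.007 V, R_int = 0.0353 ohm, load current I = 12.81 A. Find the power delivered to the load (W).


Step 1: V_terminal = OCV - I*R = 4.007 - 12.81 * 0.0353 = 3.5548 V
Step 2: P_out = V_terminal * I = 3.5548 * 12.81 = 45.54 W

45.54 W


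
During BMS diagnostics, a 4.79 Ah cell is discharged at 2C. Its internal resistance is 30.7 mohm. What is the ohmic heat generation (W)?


Convert: R = 30.7 mohm = 0.0307 ohm
Step 1: I = C_rate * capacity = 2 * 4.79 = 9.58 A
Step 2: Q = I^2 * R = 9.58^2 * 0.0307 = 91.776 * 0.0307 = 2.818 W

2.818 W


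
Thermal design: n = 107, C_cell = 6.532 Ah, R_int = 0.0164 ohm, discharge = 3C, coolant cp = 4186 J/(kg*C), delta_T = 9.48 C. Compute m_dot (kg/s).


Step 1: I = 3 * 6.532 = 19.596 A
Step 2: Q_cell = I^2 * R = 19.596^2 * 0.0164 = 6.2977 W
Step 3: Q_total = 107 * 6.2977 = 673.85 W
Step 4: m_dot = Q_total / (cp * dT) = 673.85 / (4186 * 9.48) = 0.01698 kg/s

0.01698 kg/s


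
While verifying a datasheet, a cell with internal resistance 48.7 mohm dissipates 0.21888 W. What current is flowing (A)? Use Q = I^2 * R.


Convert: R = 48.7 mohm = 0.0487 ohm
I = sqrt(Q / R) = sqrt(0.21888 / 0.0487) = sqrt(4.4945) = 2.120 A

2.120 A


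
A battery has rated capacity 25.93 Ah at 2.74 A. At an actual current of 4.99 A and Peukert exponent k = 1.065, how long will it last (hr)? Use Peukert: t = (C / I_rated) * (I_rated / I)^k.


t_rated = C / I_rated = 25.93 / 2.74 = 9.4635 hr
(I_rated/I)^k = (0.5491)^1.065 = 0.52812
t = t_rated * (I_rated/I)^k = 9.4635 * 0.52812 = 4.998 hr

4.998 hr


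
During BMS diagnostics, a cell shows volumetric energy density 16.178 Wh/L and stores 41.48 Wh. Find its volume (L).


V = E / ED = 41.48 / 16.178 = 2.564 L

2.564 L


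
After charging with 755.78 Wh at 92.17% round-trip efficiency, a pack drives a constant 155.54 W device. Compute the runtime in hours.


Step 1: E_discharge = eta/100 * E_charge = 92.17/100 * 755.78 = 696.6 Wh
Step 2: t = E_discharge / P = 696.6 / 155.54 = 4.479 hr

4.479 hr


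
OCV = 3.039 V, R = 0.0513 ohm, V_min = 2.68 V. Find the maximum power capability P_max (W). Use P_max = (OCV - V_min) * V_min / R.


dV = OCV - V_min = 0.359 V (so I_max = dV / R)
P_max = dV * V_min / R = 0.359 * 2.68 / 0.0513 = 18.75 W

18.75 W


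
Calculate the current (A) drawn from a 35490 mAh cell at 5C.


Convert: capacity = 35490 mAh = 35.49 Ah
At 5C: I = 5 * 35.49 Ah = 177.45 A

177.45 A


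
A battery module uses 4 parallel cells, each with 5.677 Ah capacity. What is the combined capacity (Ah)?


Parallel capacities add: 4 * 5.677 Ah = 22.708 Ah

22.708 Ah


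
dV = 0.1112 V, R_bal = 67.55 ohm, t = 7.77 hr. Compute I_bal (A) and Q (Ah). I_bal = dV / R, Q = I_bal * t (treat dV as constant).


I_bal = dV / R = 0.1112 / 67.55 = 0.0016462 A
Q = I_bal * t = 0.0016462 * 7.77 = 0.01279 Ah

I=0.0016462 A, Q=0.01279 Ah


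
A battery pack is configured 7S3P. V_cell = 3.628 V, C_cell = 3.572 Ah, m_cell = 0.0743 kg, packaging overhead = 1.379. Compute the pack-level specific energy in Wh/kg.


Step 1: V_pack = 7 * 3.628 = 25.396 V
Step 2: C_pack = 3 * 3.572 = 10.716 Ah
Step 3: E_pack = V_pack * C_pack = 25.396 * 10.716 = 272.14 Wh
Step 4: m_pack = 7 * 3 * 0.0743 * 1.379 = 2.1517 kg
Step 5: ED = E_pack / m_pack = 272.14 / 2.1517 = 126.5 Wh/kg

126.5 Wh/kg


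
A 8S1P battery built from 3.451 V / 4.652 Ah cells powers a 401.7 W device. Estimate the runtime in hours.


Step 1: E_pack = Ns * V_cell * Np * C_cell = 8 * 3.451 * 1 * 4.652 = 128.43 Wh
Step 2: t = E_pack / P = 128.43 / 401.7 = 0.3197 hr

0.3197 hr


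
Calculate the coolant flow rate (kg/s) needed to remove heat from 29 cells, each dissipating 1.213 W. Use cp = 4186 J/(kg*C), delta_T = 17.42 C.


Step 1: Total heat Q = 29 * 1.213 W = 35.177 W
Step 2: denom = cp * dT = 4186 * 17.42 = 72920
Step 3: m_dot = 35.177 / 72920 = 4.824e-04 kg/s

4.824e-04 kg/s


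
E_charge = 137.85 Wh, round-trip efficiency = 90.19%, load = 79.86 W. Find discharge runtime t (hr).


Step 1: E_discharge = eta/100 * E_charge = 90.19/100 * 137.85 = 124.33 Wh
Step 2: t = E_discharge / P = 124.33 / 79.86 = 1.557 hr

1.557 hr


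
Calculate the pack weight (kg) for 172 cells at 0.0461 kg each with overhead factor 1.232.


m_pack = n * m_cell * overhead = 172 * 0.0461 * 1.232 = 9.769 kg

9.769 kg


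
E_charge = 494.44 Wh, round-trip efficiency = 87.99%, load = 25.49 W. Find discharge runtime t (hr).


Step 1: E_discharge = eta/100 * E_charge = 87.99/100 * 494.44 = 435.06 Wh
Step 2: t = E_discharge / P = 435.06 / 25.49 = 17.07 hr

17.07 hr


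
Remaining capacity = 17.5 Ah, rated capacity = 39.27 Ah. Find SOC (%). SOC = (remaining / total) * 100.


SOC% = 17.5 / 39.27 * 100 = 44.56%

44.56%


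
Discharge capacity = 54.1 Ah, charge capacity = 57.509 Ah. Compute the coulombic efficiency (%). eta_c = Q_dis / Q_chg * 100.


Coulombic efficiency = 54.1/57.509 * 100% = 94.07%

94.07%


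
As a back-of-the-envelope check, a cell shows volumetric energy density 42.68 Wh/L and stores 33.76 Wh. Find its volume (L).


V = E / ED = 33.76 / 42.68 = 0.7910 L

0.7910 L


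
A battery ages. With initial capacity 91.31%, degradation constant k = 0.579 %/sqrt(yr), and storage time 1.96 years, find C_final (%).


sqrt(t) = sqrt(1.96) = 1.4
C_final = 91.31 - 0.579 * 1.4 = 90.50%

90.50%


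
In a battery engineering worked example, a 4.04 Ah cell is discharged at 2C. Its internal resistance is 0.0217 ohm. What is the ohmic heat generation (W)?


Step 1: I = C_rate * capacity = 2 * 4.04 = 8.08 A
Step 2: Q = I^2 * R = 8.08^2 * 0.0217 = 65.286 * 0.0217 = 1.417 W

1.417 W


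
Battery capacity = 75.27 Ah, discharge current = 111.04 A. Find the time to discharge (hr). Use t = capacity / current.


Runtime = 75.27 Ah / 111.04 A = 0.6779 hr

0.6779 hr


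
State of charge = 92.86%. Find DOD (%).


Complement of SOC: DOD = 100% - 92.86% = 7.14%

7.14%


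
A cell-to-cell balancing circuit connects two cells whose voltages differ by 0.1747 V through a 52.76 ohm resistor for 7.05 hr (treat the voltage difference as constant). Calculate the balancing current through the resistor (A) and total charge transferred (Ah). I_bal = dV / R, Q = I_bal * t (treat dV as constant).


First, Ohm's law: I_bal = 0.1747 V / 52.76 ohm = 0.0033112 A
Then Q = I * t = 0.0033112 A * 7.05 hr = 0.02334 Ah

I=0.0033112 A, Q=0.02334 Ah


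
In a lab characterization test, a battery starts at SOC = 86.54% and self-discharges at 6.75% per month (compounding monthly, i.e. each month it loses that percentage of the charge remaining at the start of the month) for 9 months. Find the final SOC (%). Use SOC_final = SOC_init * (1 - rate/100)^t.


decay = (1 - 6.75/100)^9 = 0.53314
SOC_final = 86.54 * 0.53314 = 46.14%

46.14%


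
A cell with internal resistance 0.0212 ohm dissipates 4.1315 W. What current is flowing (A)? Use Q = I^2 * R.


I = sqrt(Q / R) = sqrt(4.1315 / 0.0212) = sqrt(194.88) = 13.96 A

13.96 A


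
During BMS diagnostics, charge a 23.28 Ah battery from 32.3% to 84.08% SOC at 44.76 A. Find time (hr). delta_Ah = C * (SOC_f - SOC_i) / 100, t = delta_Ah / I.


Step 1: dSOC = 84.08% - 32.3% = 51.78%
Step 2: delta_Ah = 23.28 * 51.78 / 100 = 12.054 Ah
Step 3: t = 12.054 / 44.76 = 0.2693 hr

0.2693 hr


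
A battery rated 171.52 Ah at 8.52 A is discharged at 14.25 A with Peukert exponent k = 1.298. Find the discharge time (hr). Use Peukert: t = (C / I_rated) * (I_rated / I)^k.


Step 1: t_rated = C / I_rated = 171.52 / 8.52 = 20.131 hr
Step 2: ratio = 8.52 / 14.25 = 0.59789
Step 3: ratio^k = 0.59789^1.298 = 0.51293
Step 4: t = t_rated * ratio^k = 20.131 * 0.51293 = 10.33 hr

10.33 hr


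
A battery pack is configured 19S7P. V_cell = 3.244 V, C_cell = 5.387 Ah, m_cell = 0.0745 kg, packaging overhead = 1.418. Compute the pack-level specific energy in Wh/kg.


Step 1: V_pack = 19 * 3.244 = 61.636 V
Step 2: C_pack = 7 * 5.387 = 37.709 Ah
Step 3: E_pack = V_pack * C_pack = 61.636 * 37.709 = 2324.2 Wh
Step 4: m_pack = 19 * 7 * 0.0745 * 1.418 = 14.05 kg
Step 5: ED = E_pack / m_pack = 2324.2 / 14.05 = 165.4 Wh/kg

165.4 Wh/kg


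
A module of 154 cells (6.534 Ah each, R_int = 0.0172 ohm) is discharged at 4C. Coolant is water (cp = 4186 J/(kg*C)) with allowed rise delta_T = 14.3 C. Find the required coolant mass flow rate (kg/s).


Step 1: I = 4 * 6.534 = 26.136 A
Step 2: Q_cell = I^2 * R = 26.136^2 * 0.0172 = 11.749 W
Step 3: Q_total = 154 * 11.749 = 1809.3 W
Step 4: m_dot = Q_total / (cp * dT) = 1809.3 / (4186 * 14.3) = 0.03023 kg/s

0.03023 kg/s


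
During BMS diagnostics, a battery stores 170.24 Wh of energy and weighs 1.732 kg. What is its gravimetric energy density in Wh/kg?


Specific energy = 170.24 Wh / 1.732 kg = 98.29 Wh/kg

98.29 Wh/kg


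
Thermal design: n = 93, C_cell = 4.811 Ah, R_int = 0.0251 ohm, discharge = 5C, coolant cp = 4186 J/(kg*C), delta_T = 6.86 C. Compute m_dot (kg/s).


Step 1: I = 5 * 4.811 = 24.055 A
Step 2: Q_cell = I^2 * R = 24.055^2 * 0.0251 = 14.524 W
Step 3: Q_total = 93 * 14.524 = 1350.7 W
Step 4: m_dot = Q_total / (cp * dT) = 1350.7 / (4186 * 6.86) = 0.04704 kg/s

0.04704 kg/s


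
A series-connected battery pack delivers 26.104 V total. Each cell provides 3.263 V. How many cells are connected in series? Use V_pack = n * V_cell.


Rearranging: n = V_pack / V_cell = 26.104 / 3.263 = 8 cells

8


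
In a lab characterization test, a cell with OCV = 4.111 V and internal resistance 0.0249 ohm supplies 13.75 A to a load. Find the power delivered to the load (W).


Step 1: V_terminal = OCV - I*R = 4.111 - 13.75 * 0.0249 = 3.7686 V
Step 2: P_out = V_terminal * I = 3.7686 * 13.75 = 51.82 W

51.82 W


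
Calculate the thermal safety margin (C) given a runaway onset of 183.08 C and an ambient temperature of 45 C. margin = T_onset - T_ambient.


Safety margin = 183.08 C - 45 C = 138.08 C

138.08 C


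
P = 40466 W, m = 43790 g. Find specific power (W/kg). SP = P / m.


Convert: m = 43790 g = 43.79 kg
Specific power = 40466 W / 43.79 kg = 924.1 W/kg

924.1 W/kg


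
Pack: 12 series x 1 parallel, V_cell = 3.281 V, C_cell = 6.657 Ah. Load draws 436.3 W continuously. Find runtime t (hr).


Step 1: E_pack = Ns * V_cell * Np * C_cell = 12 * 3.281 * 1 * 6.657 = 262.1 Wh
Step 2: t = E_pack / P = 262.1 / 436.3 = 0.6007 hr

0.6007 hr


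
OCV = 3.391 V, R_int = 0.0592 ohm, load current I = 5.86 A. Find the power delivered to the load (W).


Step 1: V_terminal = OCV - I*R = 3.391 - 5.86 * 0.0592 = 3.0441 V
Step 2: P_out = V_terminal * I = 3.0441 * 5.86 = 17.84 W

17.84 W


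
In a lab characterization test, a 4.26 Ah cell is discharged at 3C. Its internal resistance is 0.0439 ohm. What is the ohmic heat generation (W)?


Step 1: I = C_rate * capacity = 3 * 4.26 = 12.78 A
Step 2: Q = I^2 * R = 12.78^2 * 0.0439 = 163.33 * 0.0439 = 7.170 W

7.170 W
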